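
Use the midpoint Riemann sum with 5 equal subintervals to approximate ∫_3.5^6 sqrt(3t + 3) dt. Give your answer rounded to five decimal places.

Δt = (6 − 3.5)/5 = 0.5.
Midpoints: 3.75, 4.25, 4.75, 5.25, 5.75.
f(3.75) ≈ 3.77492, f(4.25) ≈ 3.96863, f(4.75) ≈ 4.15331, f(5.25) ≈ 4.33013, f(5.75) ≈ 4.50000.
Sum = Δt · [f(3.75) + f(4.25) + f(4.75) + f(5.25) + f(5.75)].
Sum ≈ 10.36349.

10.36349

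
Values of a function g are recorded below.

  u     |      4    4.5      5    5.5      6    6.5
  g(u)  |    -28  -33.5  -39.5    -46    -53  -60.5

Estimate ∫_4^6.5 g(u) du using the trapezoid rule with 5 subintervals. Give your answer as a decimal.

-108.125

Δu = 0.5.
T_5 = (0.5/2)·[(-28) + 2·(-33.5) + 2·(-39.5) + 2·(-46) + 2·(-53) + (-60.5)] = -108.125.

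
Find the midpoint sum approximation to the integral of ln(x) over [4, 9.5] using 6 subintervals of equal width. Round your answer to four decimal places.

10.3471

Δx = (9.5 − 4)/6 = 11/12.
Midpoints: 107/24, 5.375, 151/24, 173/24, 8.125, 217/24.
f(107/24) ≈ 1.4948, f(5.375) ≈ 1.6818, f(151/24) ≈ 1.8392, f(173/24) ≈ 1.9752, f(8.125) ≈ 2.0949, f(217/24) ≈ 2.2018.
Sum = Δx · [f(107/24) + f(5.375) + f(151/24) + ...].
Sum ≈ 10.3471.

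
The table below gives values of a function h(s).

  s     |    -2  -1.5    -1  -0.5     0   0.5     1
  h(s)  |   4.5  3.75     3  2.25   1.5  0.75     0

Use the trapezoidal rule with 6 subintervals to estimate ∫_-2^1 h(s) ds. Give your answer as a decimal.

Δs = 0.5.
T_6 = (0.5/2)·[4.5 + 2·3.75 + 2·3 + 2·2.25 + 2·1.5 + 2·0.75 + 0] = 6.75.

6.75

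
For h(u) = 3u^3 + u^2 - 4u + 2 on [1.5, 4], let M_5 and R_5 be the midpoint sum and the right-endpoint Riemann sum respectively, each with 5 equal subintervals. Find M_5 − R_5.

M_5 = 184.5703125.
R_5 = 235.
M_5 − R_5 = -50.4296875.

-50.4296875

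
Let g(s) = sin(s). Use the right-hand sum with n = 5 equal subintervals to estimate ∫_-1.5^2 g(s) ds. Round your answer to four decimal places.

1.1342

Δs = (2 − (-1.5))/5 = 0.7.
Right endpoints: -0.8, -0.1, 0.6, 1.3, 2.
g(-0.8) ≈ -0.7174, g(-0.1) ≈ -0.0998, g(0.6) ≈ 0.5646, g(1.3) ≈ 0.9636, g(2) ≈ 0.9093.
Sum = Δs · [g(-0.8) + g(-0.1) + g(0.6) + g(1.3) + g(2)].
Sum ≈ 1.1342.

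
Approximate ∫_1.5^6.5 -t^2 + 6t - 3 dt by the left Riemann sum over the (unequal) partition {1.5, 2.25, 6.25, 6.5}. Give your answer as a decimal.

23.421875

Subinterval widths: 0.75, 4, 0.25.
Left endpoints: 1.5, 2.25, 6.25.
f(1.5) = 3.75, f(2.25) = 5.4375, f(6.25) = -4.5625.
Sum = Σ Δt_i · f(t_i).
Sum = 23.421875.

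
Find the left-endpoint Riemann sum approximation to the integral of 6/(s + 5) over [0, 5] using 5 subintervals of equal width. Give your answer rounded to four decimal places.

4.4738

Δs = (5 − 0)/5 = 1.
Left endpoints: 0, 1, 2, 3, 4.
f(0) = 1.2, f(1) = 1, f(2) = 6/7, f(3) = 0.75, f(4) = 2/3.
Sum = Δs · [f(0) + f(1) + f(2) + f(3) + f(4)].
Sum ≈ 4.4738.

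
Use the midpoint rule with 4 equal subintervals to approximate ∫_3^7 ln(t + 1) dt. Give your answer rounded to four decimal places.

Δt = (7 − 3)/4 = 1.
Midpoints: 3.5, 4.5, 5.5, 6.5.
f(3.5) ≈ 1.5041, f(4.5) ≈ 1.7047, f(5.5) ≈ 1.8718, f(6.5) ≈ 2.0149.
Sum = Δt · [f(3.5) + f(4.5) + f(5.5) + f(6.5)].
Sum ≈ 7.0955.

7.0955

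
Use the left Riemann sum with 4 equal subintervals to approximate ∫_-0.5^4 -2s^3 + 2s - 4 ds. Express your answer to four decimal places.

Δs = (4 − (-0.5))/4 = 1.125.
Left endpoints: -0.5, 0.625, 1.75, 2.875.
f(-0.5) = -4.75, f(0.625) = -3.23828125, f(1.75) = -11.21875, f(2.875) = -45.77734375.
Sum = Δs · [f(-0.5) + f(0.625) + f(1.75) + f(2.875)].
Sum ≈ -73.1074.

-73.1074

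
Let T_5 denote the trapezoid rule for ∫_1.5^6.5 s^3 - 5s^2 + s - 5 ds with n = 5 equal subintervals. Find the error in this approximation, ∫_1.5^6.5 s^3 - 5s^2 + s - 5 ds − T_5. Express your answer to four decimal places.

Exact integral: ∫_1.5^6.5 f(s) ds ≈ -12.083333.
T_5 = -6.25.
Error ≈ -12.083333 − (-6.25) ≈ -5.8333.

-5.8333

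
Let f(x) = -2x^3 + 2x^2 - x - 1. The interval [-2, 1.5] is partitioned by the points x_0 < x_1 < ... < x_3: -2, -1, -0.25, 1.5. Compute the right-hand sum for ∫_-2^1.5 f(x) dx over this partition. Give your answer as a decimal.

-4.7578125

Subinterval widths: 1, 0.75, 1.75.
Right endpoints: -1, -0.25, 1.5.
f(-1) = 4, f(-0.25) = -0.59375, f(1.5) = -4.75.
Sum = Σ Δx_i · f(x_i).
Sum = -4.7578125.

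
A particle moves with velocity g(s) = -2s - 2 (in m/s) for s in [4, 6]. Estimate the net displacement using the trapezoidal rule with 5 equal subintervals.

Δs = (6 − 4)/5 = 0.4.
g(4) = -10, g(4.4) = -10.8, g(4.8) = -11.6, g(5.2) = -12.4, g(5.6) = -13.2, g(6) = -14.
T_5 = (Δs/2)·[g(s_0) + 2g(s_1) + ... + 2g(s_{4}) + g(s_5)].
Sum = -24.

-24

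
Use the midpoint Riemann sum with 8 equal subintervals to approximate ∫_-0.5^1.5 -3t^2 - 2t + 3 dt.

Δt = (1.5 − (-0.5))/8 = 0.25.
Midpoints: -0.375, -0.125, 0.125, 0.375, 0.625, 0.875, 1.125, 1.375.
f(-0.375) = 3.328125, f(-0.125) = 3.203125, f(0.125) = 2.703125, f(0.375) = 1.828125, f(0.625) = 0.578125, f(0.875) = -1.046875, f(1.125) = -3.046875, f(1.375) = -5.421875.
Sum = Δt · [f(-0.375) + f(-0.125) + f(0.125) + ...].
Sum = 0.53125.

0.53125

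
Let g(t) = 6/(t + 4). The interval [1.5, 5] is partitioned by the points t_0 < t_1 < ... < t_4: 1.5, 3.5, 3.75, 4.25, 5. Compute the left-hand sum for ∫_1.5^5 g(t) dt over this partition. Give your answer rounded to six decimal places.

Subinterval widths: 2, 0.25, 0.5, 0.75.
Left endpoints: 1.5, 3.5, 3.75, 4.25.
g(1.5) = 12/11, g(3.5) = 0.8, g(3.75) = 24/31, g(4.25) = 8/11.
Sum = Σ Δt_i · g(t_i).
Sum ≈ 3.314370.

3.314370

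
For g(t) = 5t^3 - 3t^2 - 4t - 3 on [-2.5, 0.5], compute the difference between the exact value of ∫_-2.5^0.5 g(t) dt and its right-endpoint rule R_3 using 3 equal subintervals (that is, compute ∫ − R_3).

Exact integral: ∫_-2.5^0.5 g(t) dt = -61.5.
R_3 = -28.125.
Error = -61.5 − (-28.125) = -33.375.

-33.375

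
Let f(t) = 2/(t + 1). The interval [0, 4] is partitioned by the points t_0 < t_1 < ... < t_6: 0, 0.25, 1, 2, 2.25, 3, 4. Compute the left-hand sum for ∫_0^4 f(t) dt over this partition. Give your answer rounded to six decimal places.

3.828205

Subinterval widths: 0.25, 0.75, 1, 0.25, 0.75, 1.
Left endpoints: 0, 0.25, 1, 2, 2.25, 3.
f(0) = 2, f(0.25) = 1.6, f(1) = 1, f(2) = 2/3, f(2.25) = 8/13, f(3) = 0.5.
Sum = Σ Δt_i · f(t_i).
Sum ≈ 3.828205.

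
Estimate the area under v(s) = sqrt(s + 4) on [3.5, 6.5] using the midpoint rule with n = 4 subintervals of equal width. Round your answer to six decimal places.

Δs = (6.5 − 3.5)/4 = 0.75.
Midpoints: 3.875, 4.625, 5.375, 6.125.
v(3.875) ≈ 2.806243, v(4.625) ≈ 2.936835, v(5.375) ≈ 3.061862, v(6.125) ≈ 3.181981.
Sum = Δs · [v(3.875) + v(4.625) + v(5.375) + v(6.125)].
Sum ≈ 8.990191.

8.990191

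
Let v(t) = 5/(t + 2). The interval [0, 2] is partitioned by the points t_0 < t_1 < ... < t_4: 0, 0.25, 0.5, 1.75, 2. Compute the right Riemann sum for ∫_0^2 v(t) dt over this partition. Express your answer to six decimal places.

Subinterval widths: 0.25, 0.25, 1.25, 0.25.
Right endpoints: 0.25, 0.5, 1.75, 2.
v(0.25) = 20/9, v(0.5) = 2, v(1.75) = 4/3, v(2) = 1.25.
Sum = Σ Δt_i · v(t_i).
Sum ≈ 3.034722.

3.034722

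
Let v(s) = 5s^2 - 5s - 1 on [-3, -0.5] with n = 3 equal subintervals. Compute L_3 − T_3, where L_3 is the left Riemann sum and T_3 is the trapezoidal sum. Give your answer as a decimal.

L_3 ≈ 89.05092593.
T_3 ≈ 65.61342593.
L_3 − T_3 = 23.4375.

23.4375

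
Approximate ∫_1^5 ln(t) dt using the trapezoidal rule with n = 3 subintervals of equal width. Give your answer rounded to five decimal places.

Δt = (5 − 1)/3 = 4/3.
f(1) ≈ 0.00000, f(7/3) ≈ 0.84730, f(11/3) ≈ 1.29928, f(5) ≈ 1.60944.
T_3 = (Δt/2)·[f(t_0) + 2f(t_1) + 2f(t_2) + f(t_3)].
Sum ≈ 3.93507.

3.93507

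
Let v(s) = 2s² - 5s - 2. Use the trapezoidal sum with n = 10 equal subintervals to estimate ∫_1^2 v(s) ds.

-4.83

Δs = (2 − 1)/10 = 0.1.
v(1) = -5, v(1.1) = -5.08, v(1.2) = -5.12, v(1.3) = -5.12, v(1.4) = -5.08, v(1.5) = -5, v(1.6) = -4.88, v(1.7) = -4.72, v(1.8) = -4.52, v(1.9) = -4.28, v(2) = -4.
T_10 = (Δs/2)·[v(s_0) + 2v(s_1) + ... + 2v(s_{9}) + v(s_10)].
Sum = -4.83.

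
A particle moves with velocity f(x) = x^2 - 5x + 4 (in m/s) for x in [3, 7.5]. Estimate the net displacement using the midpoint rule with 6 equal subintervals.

Δx = (7.5 − 3)/6 = 0.75.
Midpoints: 3.375, 4.125, 4.875, 5.625, 6.375, 7.125.
f(3.375) = -1.484375, f(4.125) = 0.390625, f(4.875) = 3.390625, f(5.625) = 7.515625, f(6.375) = 12.765625, f(7.125) = 19.140625.
Sum = Δx · [f(3.375) + f(4.125) + f(4.875) + ...].
Sum = 31.2890625.

31.2890625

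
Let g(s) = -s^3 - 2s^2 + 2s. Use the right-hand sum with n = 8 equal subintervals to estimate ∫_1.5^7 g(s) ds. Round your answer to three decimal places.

-930.147

Δs = (7 − 1.5)/8 = 0.6875.
Right endpoints: 2.1875, 2.875, 3.5625, 4.25, 4.9375, 5.625, 6.3125, 7.
g(2.1875) = -64155/4096, g(2.875) = -17687/512, g(3.5625) = -259977/4096, g(4.25) = -104.390625, g(4.9375) = -652303/4096, g(5.625) = -117765/512, g(6.3125) = -1305021/4096, g(7) = -427.
Sum = Δs · [g(2.1875) + g(2.875) + g(3.5625) + ...].
Sum ≈ -930.147.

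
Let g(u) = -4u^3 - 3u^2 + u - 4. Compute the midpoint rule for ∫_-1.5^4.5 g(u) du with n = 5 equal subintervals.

Δu = (4.5 − (-1.5))/5 = 1.2.
Midpoints: -0.9, 0.3, 1.5, 2.7, 3.9.
g(-0.9) = -4.414, g(0.3) = -4.078, g(1.5) = -22.75, g(2.7) = -101.902, g(3.9) = -283.006.
Sum = Δu · [g(-0.9) + g(0.3) + g(1.5) + g(2.7) + g(3.9)].
Sum = -499.38.

-499.38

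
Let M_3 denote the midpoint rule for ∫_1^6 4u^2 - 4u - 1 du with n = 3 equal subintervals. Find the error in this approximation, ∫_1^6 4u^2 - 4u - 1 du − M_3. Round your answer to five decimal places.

Exact integral: ∫_1^6 f(u) du ≈ 211.6666667.
M_3 ≈ 207.0370370.
Error ≈ 211.6666667 − 207.0370370 ≈ 4.62963.

4.62963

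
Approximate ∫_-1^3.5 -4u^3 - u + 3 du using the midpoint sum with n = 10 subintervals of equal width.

Δu = (3.5 − (-1))/10 = 0.45.
Midpoints: -0.775, -0.325, 0.125, 0.575, 1.025, 1.475, 1.925, 2.375, 2.825, 3.275.
f(-0.775) = 5.6369375, f(-0.325) = 3.4623125, f(0.125) = 2.8671875, f(0.575) = 1.6645625, f(1.025) = -2.3325625, f(1.475) = -11.3111875, f(1.925) = -27.4583125, f(2.375) = -52.9609375, f(2.825) = -90.0060625, f(3.275) = -140.7806875.
Sum = Δu · [f(-0.775) + f(-0.325) + f(0.125) + ...].
Sum = -140.0484375.

-140.0484375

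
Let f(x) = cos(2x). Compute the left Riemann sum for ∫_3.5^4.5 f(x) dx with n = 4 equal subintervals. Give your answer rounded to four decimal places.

Δx = (4.5 − 3.5)/4 = 0.25.
Left endpoints: 3.5, 3.75, 4, 4.25.
f(3.5) ≈ 0.7539, f(3.75) ≈ 0.3466, f(4) ≈ -0.1455, f(4.25) ≈ -0.6020.
Sum = Δx · [f(3.5) + f(3.75) + f(4) + f(4.25)].
Sum ≈ 0.0883.

0.0883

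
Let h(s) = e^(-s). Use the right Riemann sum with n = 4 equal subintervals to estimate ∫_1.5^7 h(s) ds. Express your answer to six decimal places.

Δs = (7 − 1.5)/4 = 1.375.
Right endpoints: 2.875, 4.25, 5.625, 7.
h(2.875) ≈ 0.056416, h(4.25) ≈ 0.014264, h(5.625) ≈ 0.003607, h(7) ≈ 0.000912.
Sum = Δs · [h(2.875) + h(4.25) + h(5.625) + h(7)].
Sum ≈ 0.103398.

0.103398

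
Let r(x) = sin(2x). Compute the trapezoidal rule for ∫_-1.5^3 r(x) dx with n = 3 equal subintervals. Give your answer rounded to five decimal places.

-0.10372

Δx = (3 − (-1.5))/3 = 1.5.
r(-1.5) ≈ -0.14112, r(0) ≈ 0.00000, r(1.5) ≈ 0.14112, r(3) ≈ -0.27942.
T_3 = (Δx/2)·[r(x_0) + 2r(x_1) + 2r(x_2) + r(x_3)].
Sum ≈ -0.10372.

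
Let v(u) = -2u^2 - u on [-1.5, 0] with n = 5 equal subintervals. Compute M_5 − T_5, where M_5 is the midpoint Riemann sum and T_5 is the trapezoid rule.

M_5 = -1.1025.
T_5 = -1.17.
M_5 − T_5 = 0.0675.

0.0675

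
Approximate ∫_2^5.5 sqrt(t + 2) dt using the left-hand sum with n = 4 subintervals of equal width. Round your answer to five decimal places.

8.03229

Δt = (5.5 − 2)/4 = 0.875.
Left endpoints: 2, 2.875, 3.75, 4.625.
f(2) ≈ 2.00000, f(2.875) ≈ 2.20794, f(3.75) ≈ 2.39792, f(4.625) ≈ 2.57391.
Sum = Δt · [f(2) + f(2.875) + f(3.75) + f(4.625)].
Sum ≈ 8.03229.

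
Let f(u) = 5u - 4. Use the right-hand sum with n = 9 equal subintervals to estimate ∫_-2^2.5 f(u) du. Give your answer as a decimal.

-6.75

Δu = (2.5 − (-2))/9 = 0.5.
Right endpoints: -1.5, -1, -0.5, 0, 0.5, 1, 1.5, 2, 2.5.
f(-1.5) = -11.5, f(-1) = -9, f(-0.5) = -6.5, f(0) = -4, f(0.5) = -1.5, f(1) = 1, f(1.5) = 3.5, f(2) = 6, f(2.5) = 8.5.
Sum = Δu · [f(-1.5) + f(-1) + f(-0.5) + ...].
Sum = -6.75.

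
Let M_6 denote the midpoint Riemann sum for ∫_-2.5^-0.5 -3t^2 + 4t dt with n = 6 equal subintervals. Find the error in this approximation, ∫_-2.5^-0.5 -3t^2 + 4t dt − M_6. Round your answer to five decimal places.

Exact integral: ∫_-2.5^-0.5 f(t) dt = -27.5.
M_6 ≈ -27.4444444.
Error ≈ -27.5 − (-27.4444444) ≈ -0.05556.

-0.05556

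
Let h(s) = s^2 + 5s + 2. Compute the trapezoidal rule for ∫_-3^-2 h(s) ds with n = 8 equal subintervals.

Δs = (-2 − (-3))/8 = 0.125.
h(-3) = -4, h(-2.875) = -4.109375, h(-2.75) = -4.1875, h(-2.625) = -4.234375, h(-2.5) = -4.25, h(-2.375) = -4.234375, h(-2.25) = -4.1875, h(-2.125) = -4.109375, h(-2) = -4.
T_8 = (Δs/2)·[h(s_0) + 2h(s_1) + ... + 2h(s_{7}) + h(s_8)].
Sum = -4.1640625.

-4.1640625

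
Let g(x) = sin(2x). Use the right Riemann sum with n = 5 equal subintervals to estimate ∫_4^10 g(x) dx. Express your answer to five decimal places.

Δx = (10 − 4)/5 = 1.2.
Right endpoints: 5.2, 6.4, 7.6, 8.8, 10.
g(5.2) ≈ -0.82783, g(6.4) ≈ 0.23151, g(7.6) ≈ 0.48640, g(8.8) ≈ -0.94884, g(10) ≈ 0.91295.
Sum = Δx · [g(5.2) + g(6.4) + g(7.6) + g(8.8) + g(10)].
Sum ≈ -0.17498.

-0.17498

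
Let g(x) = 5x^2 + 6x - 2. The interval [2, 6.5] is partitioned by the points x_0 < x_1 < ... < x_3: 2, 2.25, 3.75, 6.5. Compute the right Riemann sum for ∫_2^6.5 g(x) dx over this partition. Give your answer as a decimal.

Subinterval widths: 0.25, 1.5, 2.75.
Right endpoints: 2.25, 3.75, 6.5.
g(2.25) = 36.8125, g(3.75) = 90.8125, g(6.5) = 248.25.
Sum = Σ Δx_i · g(x_i).
Sum = 828.109375.

828.109375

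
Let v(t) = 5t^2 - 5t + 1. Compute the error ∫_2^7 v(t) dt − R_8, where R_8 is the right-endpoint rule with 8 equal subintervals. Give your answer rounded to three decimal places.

-64.128

Exact integral: ∫_2^7 v(t) dt ≈ 450.83333.
R_8 = 514.9609375.
Error ≈ 450.83333 − 514.9609375 ≈ -64.128.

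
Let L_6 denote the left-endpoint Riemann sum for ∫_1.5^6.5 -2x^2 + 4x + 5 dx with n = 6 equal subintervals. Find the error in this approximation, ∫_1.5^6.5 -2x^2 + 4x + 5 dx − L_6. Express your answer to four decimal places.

-23.8426

Exact integral: ∫_1.5^6.5 f(x) dx ≈ -75.833333.
L_6 ≈ -51.990741.
Error ≈ -75.833333 − (-51.990741) ≈ -23.8426.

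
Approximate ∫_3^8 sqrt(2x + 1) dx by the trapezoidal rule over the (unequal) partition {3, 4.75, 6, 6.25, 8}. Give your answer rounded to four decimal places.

Subinterval widths: 1.75, 1.25, 0.25, 1.75.
f(3) ≈ 2.6458, f(4.75) ≈ 3.2404, f(6) ≈ 3.6056, f(6.25) ≈ 3.6742, f(8) ≈ 4.1231.
On each subinterval the trapezoid contributes (Δx_i/2)·[f(x_{i-1}) + f(x_i)].
Sum ≈ 17.1617.

17.1617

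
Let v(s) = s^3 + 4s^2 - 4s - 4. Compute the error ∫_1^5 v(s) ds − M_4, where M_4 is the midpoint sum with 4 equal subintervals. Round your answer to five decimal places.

4.33333

Exact integral: ∫_1^5 v(s) ds ≈ 257.3333333.
M_4 = 253.
Error ≈ 257.3333333 − 253 ≈ 4.33333.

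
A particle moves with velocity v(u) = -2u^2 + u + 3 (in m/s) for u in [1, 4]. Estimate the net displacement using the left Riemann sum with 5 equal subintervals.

-17.76

Δu = (4 − 1)/5 = 0.6.
Left endpoints: 1, 1.6, 2.2, 2.8, 3.4.
v(1) = 2, v(1.6) = -0.52, v(2.2) = -4.48, v(2.8) = -9.88, v(3.4) = -16.72.
Sum = Δu · [v(1) + v(1.6) + v(2.2) + v(2.8) + v(3.4)].
Sum = -17.76.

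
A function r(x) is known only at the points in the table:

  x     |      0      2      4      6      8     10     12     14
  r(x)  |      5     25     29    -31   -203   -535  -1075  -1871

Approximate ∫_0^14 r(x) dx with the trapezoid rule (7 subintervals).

Δx = 2.
T_7 = (2/2)·[5 + 2·25 + 2·29 + 2·(-31) + 2·(-203) + 2·(-535) + 2·(-1075) + (-1871)] = -5446.

-5446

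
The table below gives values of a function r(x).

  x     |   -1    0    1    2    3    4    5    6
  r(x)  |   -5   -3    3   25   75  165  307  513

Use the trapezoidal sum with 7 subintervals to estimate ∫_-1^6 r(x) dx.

Δx = 1.
T_7 = (1/2)·[(-5) + 2·(-3) + 2·3 + 2·25 + 2·75 + 2·165 + 2·307 + 513] = 826.

826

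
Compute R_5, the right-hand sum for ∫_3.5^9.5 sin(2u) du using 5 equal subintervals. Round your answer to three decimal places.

-0.359

Δu = (9.5 − 3.5)/5 = 1.2.
Right endpoints: 4.7, 5.9, 7.1, 8.3, 9.5.
f(4.7) ≈ 0.025, f(5.9) ≈ -0.694, f(7.1) ≈ 0.998, f(8.3) ≈ -0.778, f(9.5) ≈ 0.150.
Sum = Δu · [f(4.7) + f(5.9) + f(7.1) + f(8.3) + f(9.5)].
Sum ≈ -0.359.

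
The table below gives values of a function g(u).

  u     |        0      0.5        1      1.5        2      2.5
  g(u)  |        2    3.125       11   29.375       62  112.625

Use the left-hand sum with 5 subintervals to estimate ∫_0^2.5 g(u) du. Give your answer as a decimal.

53.75

Δu = 0.5.
Sum = 0.5·[2 + 3.125 + 11 + 29.375 + 62] = 53.75.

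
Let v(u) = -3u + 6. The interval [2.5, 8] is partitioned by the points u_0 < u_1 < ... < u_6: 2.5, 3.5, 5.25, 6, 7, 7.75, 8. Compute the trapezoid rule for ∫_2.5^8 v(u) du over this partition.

Subinterval widths: 1, 1.75, 0.75, 1, 0.75, 0.25.
v(2.5) = -1.5, v(3.5) = -4.5, v(5.25) = -9.75, v(6) = -12, v(7) = -15, v(7.75) = -17.25, v(8) = -18.
On each subinterval the trapezoid contributes (Δu_i/2)·[v(u_{i-1}) + v(u_i)].
Sum = -53.625.

-53.625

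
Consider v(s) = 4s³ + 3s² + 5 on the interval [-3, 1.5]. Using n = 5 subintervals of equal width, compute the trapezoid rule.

-26.7075

Δs = (1.5 − (-3))/5 = 0.9.
v(-3) = -76, v(-2.1) = -18.814, v(-1.2) = 2.408, v(-0.3) = 5.162, v(0.6) = 6.944, v(1.5) = 25.25.
T_5 = (Δs/2)·[v(s_0) + 2v(s_1) + ... + 2v(s_{4}) + v(s_5)].
Sum = -26.7075.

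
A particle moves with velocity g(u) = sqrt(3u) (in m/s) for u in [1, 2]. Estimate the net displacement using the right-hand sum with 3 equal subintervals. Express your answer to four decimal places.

Δu = (2 − 1)/3 = 1/3.
Right endpoints: 4/3, 5/3, 2.
g(4/3) ≈ 2.0000, g(5/3) ≈ 2.2361, g(2) ≈ 2.4495.
Sum = Δu · [g(4/3) + g(5/3) + g(2)].
Sum ≈ 2.2285.

2.2285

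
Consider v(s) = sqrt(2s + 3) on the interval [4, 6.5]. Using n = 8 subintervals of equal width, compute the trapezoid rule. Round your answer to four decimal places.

Δs = (6.5 − 4)/8 = 0.3125.
v(4) ≈ 3.3166, v(4.3125) ≈ 3.4095, v(4.625) ≈ 3.5000, v(4.9375) ≈ 3.5882, v(5.25) ≈ 3.6742, v(5.5625) ≈ 3.7583, v(5.875) ≈ 3.8406, v(6.1875) ≈ 3.9211, v(6.5) ≈ 4.0000.
T_8 = (Δs/2)·[v(s_0) + 2v(s_1) + ... + 2v(s_{7}) + v(s_8)].
Sum ≈ 9.1720.

9.1720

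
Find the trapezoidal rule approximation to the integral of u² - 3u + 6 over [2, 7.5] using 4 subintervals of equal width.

94.31640625

Δu = (7.5 − 2)/4 = 1.375.
f(2) = 4, f(3.375) = 7.265625, f(4.75) = 14.3125, f(6.125) = 25.140625, f(7.5) = 39.75.
T_4 = (Δu/2)·[f(u_0) + 2f(u_1) + 2f(u_2) + 2f(u_3) + f(u_4)].
Sum = 94.31640625.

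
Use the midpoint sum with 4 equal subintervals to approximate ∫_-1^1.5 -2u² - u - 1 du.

Δu = (1.5 − (-1))/4 = 0.625.
Midpoints: -0.6875, -0.0625, 0.5625, 1.1875.
f(-0.6875) = -1.2578125, f(-0.0625) = -0.9453125, f(0.5625) = -2.1953125, f(1.1875) = -5.0078125.
Sum = Δu · [f(-0.6875) + f(-0.0625) + f(0.5625) + f(1.1875)].
Sum = -5.87890625.

-5.87890625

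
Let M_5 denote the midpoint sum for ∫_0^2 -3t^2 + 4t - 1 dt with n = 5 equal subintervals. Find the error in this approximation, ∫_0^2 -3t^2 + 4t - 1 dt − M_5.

-0.08

Exact integral: ∫_0^2 f(t) dt = -2.
M_5 = -1.92.
Error = -2 − (-1.92) = -0.08.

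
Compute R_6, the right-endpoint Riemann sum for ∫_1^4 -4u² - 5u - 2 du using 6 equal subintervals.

-146.75

Δu = (4 − 1)/6 = 0.5.
Right endpoints: 1.5, 2, 2.5, 3, 3.5, 4.
f(1.5) = -18.5, f(2) = -28, f(2.5) = -39.5, f(3) = -53, f(3.5) = -68.5, f(4) = -86.
Sum = Δu · [f(1.5) + f(2) + f(2.5) + ...].
Sum = -146.75.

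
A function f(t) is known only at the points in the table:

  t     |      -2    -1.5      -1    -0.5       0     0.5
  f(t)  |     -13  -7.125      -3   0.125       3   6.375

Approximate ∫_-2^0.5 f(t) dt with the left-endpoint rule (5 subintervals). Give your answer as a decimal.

Δt = 0.5.
Sum = 0.5·[(-13) + (-7.125) + (-3) + 0.125 + 3] = -10.

-10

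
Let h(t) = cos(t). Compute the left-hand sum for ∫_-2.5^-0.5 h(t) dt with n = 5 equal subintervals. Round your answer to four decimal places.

Δt = (-0.5 − (-2.5))/5 = 0.4.
Left endpoints: -2.5, -2.1, -1.7, -1.3, -0.9.
h(-2.5) ≈ -0.8011, h(-2.1) ≈ -0.5048, h(-1.7) ≈ -0.1288, h(-1.3) ≈ 0.2675, h(-0.9) ≈ 0.6216.
Sum = Δt · [h(-2.5) + h(-2.1) + h(-1.7) + h(-1.3) + h(-0.9)].
Sum ≈ -0.2183.

-0.2183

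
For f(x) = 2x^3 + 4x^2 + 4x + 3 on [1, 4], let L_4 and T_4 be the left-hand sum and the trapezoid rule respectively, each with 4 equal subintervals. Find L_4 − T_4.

-74.25

L_4 = 181.59375.
T_4 = 255.84375.
L_4 − T_4 = -74.25.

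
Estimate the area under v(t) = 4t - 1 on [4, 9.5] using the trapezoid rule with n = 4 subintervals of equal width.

143

Δt = (9.5 − 4)/4 = 1.375.
v(4) = 15, v(5.375) = 20.5, v(6.75) = 26, v(8.125) = 31.5, v(9.5) = 37.
T_4 = (Δt/2)·[v(t_0) + 2v(t_1) + 2v(t_2) + 2v(t_3) + v(t_4)].
Sum = 143.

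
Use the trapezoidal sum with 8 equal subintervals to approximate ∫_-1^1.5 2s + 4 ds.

11.25

Δs = (1.5 − (-1))/8 = 0.3125.
f(-1) = 2, f(-0.6875) = 2.625, f(-0.375) = 3.25, f(-0.0625) = 3.875, f(0.25) = 4.5, f(0.5625) = 5.125, f(0.875) = 5.75, f(1.1875) = 6.375, f(1.5) = 7.
T_8 = (Δs/2)·[f(s_0) + 2f(s_1) + ... + 2f(s_{7}) + f(s_8)].
Sum = 11.25.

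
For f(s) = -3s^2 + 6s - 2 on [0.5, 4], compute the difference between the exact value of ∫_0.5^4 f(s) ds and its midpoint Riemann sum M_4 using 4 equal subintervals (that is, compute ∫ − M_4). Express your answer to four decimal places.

-0.6699

Exact integral: ∫_0.5^4 f(s) ds = -23.625.
M_4 ≈ -22.955078.
Error ≈ -23.625 − (-22.955078) ≈ -0.6699.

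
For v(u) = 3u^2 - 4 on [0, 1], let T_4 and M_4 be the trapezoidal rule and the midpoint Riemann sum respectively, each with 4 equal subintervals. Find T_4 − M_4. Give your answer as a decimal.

0.046875

T_4 = -2.96875.
M_4 = -3.015625.
T_4 − M_4 = 0.046875.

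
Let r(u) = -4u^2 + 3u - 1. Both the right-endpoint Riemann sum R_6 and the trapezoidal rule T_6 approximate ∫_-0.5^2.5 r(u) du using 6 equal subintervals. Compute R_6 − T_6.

R_6 = -19.25.
T_6 = -15.5.
R_6 − T_6 = -3.75.

-3.75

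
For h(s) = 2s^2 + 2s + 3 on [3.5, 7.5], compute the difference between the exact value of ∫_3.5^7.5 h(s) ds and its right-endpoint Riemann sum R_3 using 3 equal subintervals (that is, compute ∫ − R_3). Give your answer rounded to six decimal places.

-66.370370

Exact integral: ∫_3.5^7.5 h(s) ds ≈ 308.66666667.
R_3 ≈ 375.03703704.
Error ≈ 308.66666667 − 375.03703704 ≈ -66.370370.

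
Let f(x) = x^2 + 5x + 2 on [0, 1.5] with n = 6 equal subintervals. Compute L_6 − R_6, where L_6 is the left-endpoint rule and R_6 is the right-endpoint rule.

-2.4375

L_6 = 8.546875.
R_6 = 10.984375.
L_6 − R_6 = -2.4375.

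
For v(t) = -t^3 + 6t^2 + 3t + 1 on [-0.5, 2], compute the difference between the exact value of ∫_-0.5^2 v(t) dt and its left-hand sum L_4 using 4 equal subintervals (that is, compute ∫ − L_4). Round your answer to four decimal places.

Exact integral: ∫_-0.5^2 v(t) dt = 20.390625.
L_4 ≈ 14.165039.
Error ≈ 20.390625 − 14.165039 ≈ 6.2256.

6.2256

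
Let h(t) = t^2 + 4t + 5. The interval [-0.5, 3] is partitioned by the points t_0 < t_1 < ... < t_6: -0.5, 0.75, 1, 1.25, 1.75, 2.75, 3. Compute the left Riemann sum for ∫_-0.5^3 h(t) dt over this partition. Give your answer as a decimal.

Subinterval widths: 1.25, 0.25, 0.25, 0.5, 1, 0.25.
Left endpoints: -0.5, 0.75, 1, 1.25, 1.75, 2.75.
h(-0.5) = 3.25, h(0.75) = 8.5625, h(1) = 10, h(1.25) = 11.5625, h(1.75) = 15.0625, h(2.75) = 23.5625.
Sum = Σ Δt_i · h(t_i).
Sum = 35.4375.

35.4375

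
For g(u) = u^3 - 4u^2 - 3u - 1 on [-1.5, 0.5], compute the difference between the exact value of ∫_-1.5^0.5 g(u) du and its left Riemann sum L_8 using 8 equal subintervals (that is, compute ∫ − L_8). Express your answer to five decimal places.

0.80208

Exact integral: ∫_-1.5^0.5 g(u) du ≈ -4.9166667.
L_8 = -5.71875.
Error ≈ -4.9166667 − (-5.71875) ≈ 0.80208.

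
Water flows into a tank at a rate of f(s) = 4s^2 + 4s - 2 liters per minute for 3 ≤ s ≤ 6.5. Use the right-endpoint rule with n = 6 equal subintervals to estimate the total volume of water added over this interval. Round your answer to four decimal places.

Δs = (6.5 − 3)/6 = 7/12.
Right endpoints: 43/12, 25/6, 4.75, 16/3, 71/12, 6.5.
f(43/12) = 2293/36, f(25/6) = 757/9, f(4.75) = 107.25, f(16/3) = 1198/9, f(71/12) = 5821/36, f(6.5) = 193.
Sum = Δs · [f(43/12) + f(25/6) + f(4.75) + ...].
Sum ≈ 433.3356.

433.3356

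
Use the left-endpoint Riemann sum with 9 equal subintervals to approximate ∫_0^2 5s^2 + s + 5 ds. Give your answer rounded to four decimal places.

22.9712

Δs = (2 − 0)/9 = 2/9.
Left endpoints: 0, 2/9, 4/9, 2/3, 8/9, 10/9, 4/3, 14/9, 16/9.
f(0) = 5, f(2/9) = 443/81, f(4/9) = 521/81, f(2/3) = 71/9, f(8/9) = 797/81, f(10/9) = 995/81, f(4/3) = 137/9, f(14/9) = 1511/81, f(16/9) = 1829/81.
Sum = Δs · [f(0) + f(2/9) + f(4/9) + ...].
Sum ≈ 22.9712.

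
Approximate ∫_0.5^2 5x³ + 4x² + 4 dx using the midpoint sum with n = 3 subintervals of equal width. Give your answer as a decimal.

Δx = (2 − 0.5)/3 = 0.5.
Midpoints: 0.75, 1.25, 1.75.
f(0.75) = 8.359375, f(1.25) = 20.015625, f(1.75) = 43.046875.
Sum = Δx · [f(0.75) + f(1.25) + f(1.75)].
Sum = 35.7109375.

35.7109375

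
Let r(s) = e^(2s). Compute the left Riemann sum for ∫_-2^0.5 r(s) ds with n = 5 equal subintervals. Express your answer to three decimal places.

0.786

Δs = (0.5 − (-2))/5 = 0.5.
Left endpoints: -2, -1.5, -1, -0.5, 0.
r(-2) ≈ 0.018, r(-1.5) ≈ 0.050, r(-1) ≈ 0.135, r(-0.5) ≈ 0.368, r(0) ≈ 1.000.
Sum = Δs · [r(-2) + r(-1.5) + r(-1) + r(-0.5) + r(0)].
Sum ≈ 0.786.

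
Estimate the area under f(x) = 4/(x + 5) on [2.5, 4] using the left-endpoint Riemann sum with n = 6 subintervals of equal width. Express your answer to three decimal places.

Δx = (4 − 2.5)/6 = 0.25.
Left endpoints: 2.5, 2.75, 3, 3.25, 3.5, 3.75.
f(2.5) = 8/15, f(2.75) = 16/31, f(3) = 0.5, f(3.25) = 16/33, f(3.5) = 8/17, f(3.75) = 16/35.
Sum = Δx · [f(2.5) + f(2.75) + f(3) + ...].
Sum ≈ 0.741.

0.741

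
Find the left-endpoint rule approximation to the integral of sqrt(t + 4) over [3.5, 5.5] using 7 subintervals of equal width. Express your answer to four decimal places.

Δt = (5.5 − 3.5)/7 = 2/7.
Left endpoints: 3.5, 53/14, 57/14, 61/14, 65/14, 69/14, 73/14.
f(3.5) ≈ 2.7386, f(53/14) ≈ 2.7903, f(57/14) ≈ 2.8410, f(61/14) ≈ 2.8909, f(65/14) ≈ 2.9399, f(69/14) ≈ 2.9881, f(73/14) ≈ 3.0355.
Sum = Δt · [f(3.5) + f(53/14) + f(57/14) + ...].
Sum ≈ 5.7784.

5.7784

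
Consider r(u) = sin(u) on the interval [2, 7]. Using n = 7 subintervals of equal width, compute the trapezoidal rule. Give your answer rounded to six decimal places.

-1.119874

Δu = (7 − 2)/7 = 5/7.
r(2) ≈ 0.909297, r(19/7) ≈ 0.414421, r(24/7) ≈ -0.283056, r(29/7) ≈ -0.842154, r(34/7) ≈ -0.989541, r(39/7) ≈ -0.653165, r(44/7) ≈ 0.002529, r(7) ≈ 0.656987.
T_7 = (Δu/2)·[r(u_0) + 2r(u_1) + ... + 2r(u_{6}) + r(u_7)].
Sum ≈ -1.119874.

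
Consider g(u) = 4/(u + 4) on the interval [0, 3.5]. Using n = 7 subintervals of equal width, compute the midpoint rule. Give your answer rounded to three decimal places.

2.513

Δu = (3.5 − 0)/7 = 0.5.
Midpoints: 0.25, 0.75, 1.25, 1.75, 2.25, 2.75, 3.25.
g(0.25) = 16/17, g(0.75) = 16/19, g(1.25) = 16/21, g(1.75) = 16/23, g(2.25) = 0.64, g(2.75) = 16/27, g(3.25) = 16/29.
Sum = Δu · [g(0.25) + g(0.75) + g(1.25) + ...].
Sum ≈ 2.513.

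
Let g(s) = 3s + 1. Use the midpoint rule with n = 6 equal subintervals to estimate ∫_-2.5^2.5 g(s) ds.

Δs = (2.5 − (-2.5))/6 = 5/6.
Midpoints: -25/12, -1.25, -5/12, 5/12, 1.25, 25/12.
g(-25/12) = -5.25, g(-1.25) = -2.75, g(-5/12) = -0.25, g(5/12) = 2.25, g(1.25) = 4.75, g(25/12) = 7.25.
Sum = Δs · [g(-25/12) + g(-1.25) + g(-5/12) + ...].
Sum = 5.

5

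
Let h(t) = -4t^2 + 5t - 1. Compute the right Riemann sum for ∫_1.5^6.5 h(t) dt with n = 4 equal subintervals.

Δt = (6.5 − 1.5)/4 = 1.25.
Right endpoints: 2.75, 4, 5.25, 6.5.
h(2.75) = -17.5, h(4) = -45, h(5.25) = -85, h(6.5) = -137.5.
Sum = Δt · [h(2.75) + h(4) + h(5.25) + h(6.5)].
Sum = -356.25.

-356.25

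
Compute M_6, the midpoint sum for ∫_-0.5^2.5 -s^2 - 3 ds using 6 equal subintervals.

Δs = (2.5 − (-0.5))/6 = 0.5.
Midpoints: -0.25, 0.25, 0.75, 1.25, 1.75, 2.25.
f(-0.25) = -3.0625, f(0.25) = -3.0625, f(0.75) = -3.5625, f(1.25) = -4.5625, f(1.75) = -6.0625, f(2.25) = -8.0625.
Sum = Δs · [f(-0.25) + f(0.25) + f(0.75) + ...].
Sum = -14.1875.

-14.1875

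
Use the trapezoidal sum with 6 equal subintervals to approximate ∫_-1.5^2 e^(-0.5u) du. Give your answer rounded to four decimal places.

Δu = (2 − (-1.5))/6 = 7/12.
f(-1.5) ≈ 2.1170, f(-11/12) ≈ 1.5814, f(-1/3) ≈ 1.1814, f(0.25) ≈ 0.8825, f(5/6) ≈ 0.6592, f(17/12) ≈ 0.4925, f(2) ≈ 0.3679.
T_6 = (Δu/2)·[f(u_0) + 2f(u_1) + ... + 2f(u_{5}) + f(u_6)].
Sum ≈ 3.5230.

3.5230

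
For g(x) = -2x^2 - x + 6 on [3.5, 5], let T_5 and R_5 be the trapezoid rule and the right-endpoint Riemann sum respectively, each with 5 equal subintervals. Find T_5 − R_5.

T_5 = -52.17.
R_5 = -56.22.
T_5 − R_5 = 4.05.

4.05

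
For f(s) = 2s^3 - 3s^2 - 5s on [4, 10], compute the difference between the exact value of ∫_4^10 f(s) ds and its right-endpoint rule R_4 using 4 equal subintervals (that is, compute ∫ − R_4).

Exact integral: ∫_4^10 f(s) ds = 3726.
R_4 = 5006.25.
Error = 3726 − 5006.25 = -1280.25.

-1280.25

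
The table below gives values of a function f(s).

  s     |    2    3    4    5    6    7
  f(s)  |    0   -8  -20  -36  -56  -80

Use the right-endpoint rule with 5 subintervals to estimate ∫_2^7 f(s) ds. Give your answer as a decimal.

-200

Δs = 1.
Sum = 1·[(-8) + (-20) + (-36) + (-56) + (-80)] = -200.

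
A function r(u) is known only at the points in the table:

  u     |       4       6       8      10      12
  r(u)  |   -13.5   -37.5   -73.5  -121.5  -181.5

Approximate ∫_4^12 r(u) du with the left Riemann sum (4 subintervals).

-492

Δu = 2.
Sum = 2·[(-13.5) + (-37.5) + (-73.5) + (-121.5)] = -492.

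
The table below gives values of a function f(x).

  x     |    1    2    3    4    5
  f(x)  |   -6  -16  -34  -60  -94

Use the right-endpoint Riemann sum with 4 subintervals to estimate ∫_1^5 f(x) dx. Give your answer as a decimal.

-204

Δx = 1.
Sum = 1·[(-16) + (-34) + (-60) + (-94)] = -204.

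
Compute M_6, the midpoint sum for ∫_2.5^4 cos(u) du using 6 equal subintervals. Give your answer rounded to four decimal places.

-1.3588

Δu = (4 − 2.5)/6 = 0.25.
Midpoints: 2.625, 2.875, 3.125, 3.375, 3.625, 3.875.
f(2.625) ≈ -0.8695, f(2.875) ≈ -0.9647, f(3.125) ≈ -0.9999, f(3.375) ≈ -0.9729, f(3.625) ≈ -0.8854, f(3.875) ≈ -0.7429.
Sum = Δu · [f(2.625) + f(2.875) + f(3.125) + ...].
Sum ≈ -1.3588.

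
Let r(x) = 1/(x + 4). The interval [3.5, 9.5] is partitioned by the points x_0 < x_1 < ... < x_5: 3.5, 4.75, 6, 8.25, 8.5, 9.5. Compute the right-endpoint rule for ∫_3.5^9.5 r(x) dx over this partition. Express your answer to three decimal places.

Subinterval widths: 1.25, 1.25, 2.25, 0.25, 1.
Right endpoints: 4.75, 6, 8.25, 8.5, 9.5.
r(4.75) = 4/35, r(6) = 0.1, r(8.25) = 4/49, r(8.5) = 0.08, r(9.5) = 2/27.
Sum = Σ Δx_i · r(x_i).
Sum ≈ 0.546.

0.546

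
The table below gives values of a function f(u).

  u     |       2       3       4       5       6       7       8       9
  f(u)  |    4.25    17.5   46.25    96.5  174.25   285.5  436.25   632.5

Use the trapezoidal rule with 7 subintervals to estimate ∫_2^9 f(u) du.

1374.625

Δu = 1.
T_7 = (1/2)·[4.25 + 2·17.5 + 2·46.25 + 2·96.5 + 2·174.25 + 2·285.5 + 2·436.25 + 632.5] = 1374.625.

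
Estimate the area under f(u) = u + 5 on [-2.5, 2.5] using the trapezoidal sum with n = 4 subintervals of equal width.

25

Δu = (2.5 − (-2.5))/4 = 1.25.
f(-2.5) = 2.5, f(-1.25) = 3.75, f(0) = 5, f(1.25) = 6.25, f(2.5) = 7.5.
T_4 = (Δu/2)·[f(u_0) + 2f(u_1) + 2f(u_2) + 2f(u_3) + f(u_4)].
Sum = 25.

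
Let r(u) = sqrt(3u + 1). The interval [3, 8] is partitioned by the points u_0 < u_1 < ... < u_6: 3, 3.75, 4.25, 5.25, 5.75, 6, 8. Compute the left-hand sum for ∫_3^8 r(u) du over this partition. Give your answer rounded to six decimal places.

Subinterval widths: 0.75, 0.5, 1, 0.5, 0.25, 2.
Left endpoints: 3, 3.75, 4.25, 5.25, 5.75, 6.
r(3) ≈ 3.162278, r(3.75) ≈ 3.500000, r(4.25) ≈ 3.708099, r(5.25) ≈ 4.092676, r(5.75) ≈ 4.272002, r(6) ≈ 4.358899.
Sum = Σ Δu_i · r(u_i).
Sum ≈ 19.661944.

19.661944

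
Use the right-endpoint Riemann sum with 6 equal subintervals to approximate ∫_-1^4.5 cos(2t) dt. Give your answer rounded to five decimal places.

0.23751

Δt = (4.5 − (-1))/6 = 11/12.
Right endpoints: -1/12, 5/6, 1.75, 8/3, 43/12, 4.5.
f(-1/12) ≈ 0.98614, f(5/6) ≈ -0.09572, f(1.75) ≈ -0.93646, f(8/3) ≈ 0.58180, f(43/12) ≈ 0.63446, f(4.5) ≈ -0.91113.
Sum = Δt · [f(-1/12) + f(5/6) + f(1.75) + ...].
Sum ≈ 0.23751.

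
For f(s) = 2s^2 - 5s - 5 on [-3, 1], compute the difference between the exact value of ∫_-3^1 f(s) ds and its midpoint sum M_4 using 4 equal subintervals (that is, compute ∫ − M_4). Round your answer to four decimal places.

0.6667

Exact integral: ∫_-3^1 f(s) ds ≈ 18.666667.
M_4 = 18.
Error ≈ 18.666667 − 18 ≈ 0.6667.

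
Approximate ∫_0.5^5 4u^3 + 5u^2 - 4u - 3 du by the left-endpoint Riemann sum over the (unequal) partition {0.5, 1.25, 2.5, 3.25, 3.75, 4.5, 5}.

Subinterval widths: 0.75, 1.25, 0.75, 0.5, 0.75, 0.5.
Left endpoints: 0.5, 1.25, 2.5, 3.25, 3.75, 4.5.
f(0.5) = -3.25, f(1.25) = 7.625, f(2.5) = 80.75, f(3.25) = 174.125, f(3.75) = 263.25, f(4.5) = 444.75.
Sum = Σ Δu_i · f(u_i).
Sum = 574.53125.

574.53125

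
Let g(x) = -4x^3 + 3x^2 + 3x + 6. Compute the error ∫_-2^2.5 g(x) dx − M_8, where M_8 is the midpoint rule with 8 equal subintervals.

Exact integral: ∫_-2^2.5 g(x) dx = 30.9375.
M_8 = 30.9375.
Error = 30.9375 − 30.9375 = 0.

0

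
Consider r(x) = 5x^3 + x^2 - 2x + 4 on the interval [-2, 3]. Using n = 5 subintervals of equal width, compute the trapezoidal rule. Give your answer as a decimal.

115

Δx = (3 − (-2))/5 = 1.
r(-2) = -28, r(-1) = 2, r(0) = 4, r(1) = 8, r(2) = 44, r(3) = 142.
T_5 = (Δx/2)·[r(x_0) + 2r(x_1) + ... + 2r(x_{4}) + r(x_5)].
Sum = 115.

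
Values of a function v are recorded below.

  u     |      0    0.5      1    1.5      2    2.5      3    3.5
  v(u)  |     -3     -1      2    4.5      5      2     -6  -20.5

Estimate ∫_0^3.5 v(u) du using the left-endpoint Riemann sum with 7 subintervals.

1.75

Δu = 0.5.
Sum = 0.5·[(-3) + (-1) + 2 + 4.5 + 5 + 2 + (-6)] = 1.75.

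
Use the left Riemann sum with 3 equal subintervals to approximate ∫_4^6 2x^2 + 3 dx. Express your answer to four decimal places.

94.2963

Δx = (6 − 4)/3 = 2/3.
Left endpoints: 4, 14/3, 16/3.
f(4) = 35, f(14/3) = 419/9, f(16/3) = 539/9.
Sum = Δx · [f(4) + f(14/3) + f(16/3)].
Sum ≈ 94.2963.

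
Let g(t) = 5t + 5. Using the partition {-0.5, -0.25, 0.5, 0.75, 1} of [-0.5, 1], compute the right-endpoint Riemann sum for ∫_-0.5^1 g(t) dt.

11.25

Subinterval widths: 0.25, 0.75, 0.25, 0.25.
Right endpoints: -0.25, 0.5, 0.75, 1.
g(-0.25) = 3.75, g(0.5) = 7.5, g(0.75) = 8.75, g(1) = 10.
Sum = Σ Δt_i · g(t_i).
Sum = 11.25.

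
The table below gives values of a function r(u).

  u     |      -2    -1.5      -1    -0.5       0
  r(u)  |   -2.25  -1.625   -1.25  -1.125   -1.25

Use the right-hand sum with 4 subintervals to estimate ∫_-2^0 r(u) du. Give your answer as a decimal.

-2.625

Δu = 0.5.
Sum = 0.5·[(-1.625) + (-1.25) + (-1.125) + (-1.25)] = -2.625.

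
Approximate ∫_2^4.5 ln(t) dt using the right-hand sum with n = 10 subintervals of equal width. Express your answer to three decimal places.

Δt = (4.5 − 2)/10 = 0.25.
Right endpoints: 2.25, 2.5, 2.75, 3, 3.25, 3.5, 3.75, 4, 4.25, 4.5.
f(2.25) ≈ 0.811, f(2.5) ≈ 0.916, f(2.75) ≈ 1.012, f(3) ≈ 1.099, f(3.25) ≈ 1.179, f(3.5) ≈ 1.253, f(3.75) ≈ 1.322, f(4) ≈ 1.386, f(4.25) ≈ 1.447, f(4.5) ≈ 1.504.
Sum = Δt · [f(2.25) + f(2.5) + f(2.75) + ...].
Sum ≈ 2.982.

2.982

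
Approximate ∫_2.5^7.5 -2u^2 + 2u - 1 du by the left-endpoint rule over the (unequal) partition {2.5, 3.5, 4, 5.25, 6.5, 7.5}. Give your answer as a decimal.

Subinterval widths: 1, 0.5, 1.25, 1.25, 1.
Left endpoints: 2.5, 3.5, 4, 5.25, 6.5.
f(2.5) = -8.5, f(3.5) = -18.5, f(4) = -25, f(5.25) = -45.625, f(6.5) = -72.5.
Sum = Σ Δu_i · f(u_i).
Sum = -178.53125.

-178.53125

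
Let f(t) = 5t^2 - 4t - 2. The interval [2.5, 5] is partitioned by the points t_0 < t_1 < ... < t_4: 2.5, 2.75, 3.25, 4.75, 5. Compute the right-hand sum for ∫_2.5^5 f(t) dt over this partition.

188.578125

Subinterval widths: 0.25, 0.5, 1.5, 0.25.
Right endpoints: 2.75, 3.25, 4.75, 5.
f(2.75) = 24.8125, f(3.25) = 37.8125, f(4.75) = 91.8125, f(5) = 103.
Sum = Σ Δt_i · f(t_i).
Sum = 188.578125.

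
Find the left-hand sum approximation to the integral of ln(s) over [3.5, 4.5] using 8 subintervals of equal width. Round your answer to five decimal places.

Δs = (4.5 − 3.5)/8 = 0.125.
Left endpoints: 3.5, 3.625, 3.75, 3.875, 4, 4.125, 4.25, 4.375.
f(3.5) ≈ 1.25276, f(3.625) ≈ 1.28785, f(3.75) ≈ 1.32176, f(3.875) ≈ 1.35455, f(4) ≈ 1.38629, f(4.125) ≈ 1.41707, f(4.25) ≈ 1.44692, f(4.375) ≈ 1.47591.
Sum = Δs · [f(3.5) + f(3.625) + f(3.75) + ...].
Sum ≈ 1.36789.

1.36789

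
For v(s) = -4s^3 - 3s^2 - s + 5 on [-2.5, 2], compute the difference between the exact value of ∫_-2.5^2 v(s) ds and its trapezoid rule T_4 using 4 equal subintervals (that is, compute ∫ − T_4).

Exact integral: ∫_-2.5^2 v(s) ds = 23.0625.
T_4 = 23.0625.
Error = 23.0625 − 23.0625 = 0.

0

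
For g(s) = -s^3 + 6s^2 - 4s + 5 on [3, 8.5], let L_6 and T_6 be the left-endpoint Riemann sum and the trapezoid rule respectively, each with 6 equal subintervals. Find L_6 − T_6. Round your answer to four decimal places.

L_6 ≈ -112.936198.
T_6 ≈ -218.180990.
L_6 − T_6 ≈ 105.2448.

105.2448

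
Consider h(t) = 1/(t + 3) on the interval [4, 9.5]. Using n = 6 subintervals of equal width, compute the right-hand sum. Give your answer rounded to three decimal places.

0.552

Δt = (9.5 − 4)/6 = 11/12.
Right endpoints: 59/12, 35/6, 6.75, 23/3, 103/12, 9.5.
h(59/12) = 12/95, h(35/6) = 6/53, h(6.75) = 4/39, h(23/3) = 0.09375, h(103/12) = 12/139, h(9.5) = 0.08.
Sum = Δt · [h(59/12) + h(35/6) + h(6.75) + ...].
Sum ≈ 0.552.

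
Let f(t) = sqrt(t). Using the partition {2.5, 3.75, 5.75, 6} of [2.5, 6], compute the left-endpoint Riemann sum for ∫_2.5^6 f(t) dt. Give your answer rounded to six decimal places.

Subinterval widths: 1.25, 2, 0.25.
Left endpoints: 2.5, 3.75, 5.75.
f(2.5) ≈ 1.581139, f(3.75) ≈ 1.936492, f(5.75) ≈ 2.397916.
Sum = Σ Δt_i · f(t_i).
Sum ≈ 6.448886.

6.448886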